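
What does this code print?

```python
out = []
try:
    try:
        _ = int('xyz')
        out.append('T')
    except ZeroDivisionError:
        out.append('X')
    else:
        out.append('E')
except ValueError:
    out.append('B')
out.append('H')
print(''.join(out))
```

Execution trace: 'B' (outer except ValueError) → 'H' (after the try/except). Output: BH

Answer: BH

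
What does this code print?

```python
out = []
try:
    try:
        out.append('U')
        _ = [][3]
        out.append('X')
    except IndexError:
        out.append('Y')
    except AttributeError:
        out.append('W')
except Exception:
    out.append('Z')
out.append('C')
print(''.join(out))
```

Execution trace: 'U' (inner try body) → 'Y' (inner except IndexError) → 'C' (after the try/except). Output: UYC

Answer: UYC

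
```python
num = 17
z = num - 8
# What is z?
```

Trace:
`num = 17` → num = 17
`z = num - 8` → z = 9
So z = 9

Answer: 9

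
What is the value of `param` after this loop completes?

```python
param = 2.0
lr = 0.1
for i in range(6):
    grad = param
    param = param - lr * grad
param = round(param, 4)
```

Gradient descent: w = 2.0 * (1 - 0.1)^6
`param` takes the values: 2.0 → 1.8 → 1.62 → 1.458 → 1.3122 → 1.18098 → 1.062882 → 1.0629

Answer: 1.0629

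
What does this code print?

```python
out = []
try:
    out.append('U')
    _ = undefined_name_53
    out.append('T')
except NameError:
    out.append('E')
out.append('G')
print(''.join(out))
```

Execution trace: 'U' (try body) → 'E' (except NameError) → 'G' (after the try/except). Output: UEG

Answer: UEG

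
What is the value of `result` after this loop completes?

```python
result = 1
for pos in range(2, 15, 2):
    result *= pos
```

Product of even numbers 2 to 14
`result` takes the values: 1 → 2 → 8 → 48 → 384 → 3840 → 46080 → 645120

Answer: 645120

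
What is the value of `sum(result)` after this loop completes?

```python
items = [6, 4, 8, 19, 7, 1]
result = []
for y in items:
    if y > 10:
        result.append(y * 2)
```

Sum of doubled values > 10
`result` takes the values: [] → [38]
So `sum(result)` = 38

Answer: 38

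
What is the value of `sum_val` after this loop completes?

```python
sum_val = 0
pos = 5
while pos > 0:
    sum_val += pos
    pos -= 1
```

Sum 5 down to 1
`sum_val` takes the values: 0 → 5 → 9 → 12 → 14 → 15

Answer: 15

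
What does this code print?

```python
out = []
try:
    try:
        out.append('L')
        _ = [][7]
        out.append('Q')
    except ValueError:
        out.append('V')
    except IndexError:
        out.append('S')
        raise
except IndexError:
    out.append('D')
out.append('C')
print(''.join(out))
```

Execution trace: 'L' (inner try body) → 'S' (inner except IndexError) → 'D' (outer except IndexError) → 'C' (after the try/except). Output: LSDC

Answer: LSDC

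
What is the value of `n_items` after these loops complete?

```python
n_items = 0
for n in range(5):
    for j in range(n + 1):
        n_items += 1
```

Triangle: 1 + 2 + ... + 5
`n_items` takes the values: 0 → 1 → 2 → 3 → 4 → 5 → 6 → 7 → 8 → 9 → 10 → 11 → 12 → 13 → 14 → 15

Answer: 15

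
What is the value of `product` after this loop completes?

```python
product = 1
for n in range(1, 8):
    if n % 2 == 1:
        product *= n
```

Product of odd numbers 1 to 7
`product` takes the values: 1 → 3 → 15 → 105

Answer: 105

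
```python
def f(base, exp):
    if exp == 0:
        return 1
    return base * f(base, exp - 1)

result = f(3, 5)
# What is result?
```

f(3, 5) = 3 * 3 * 3 * 3 * 3 = 243

Answer: 243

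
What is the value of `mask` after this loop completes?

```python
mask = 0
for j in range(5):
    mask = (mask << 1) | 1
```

Build 5 consecutive 1-bits: 0b11111
`mask` takes the values: 0 → 1 → 3 → 7 → 15 → 31

Answer: 31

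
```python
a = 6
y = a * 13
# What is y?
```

Trace:
`a = 6` → a = 6
`y = a * 13` → y = 78
So y = 78

Answer: 78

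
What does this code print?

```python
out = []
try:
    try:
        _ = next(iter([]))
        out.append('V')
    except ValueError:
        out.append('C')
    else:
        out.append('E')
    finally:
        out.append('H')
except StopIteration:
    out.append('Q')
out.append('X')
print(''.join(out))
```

Execution trace: 'H' (finally) → 'Q' (outer except StopIteration) → 'X' (after the try/except). Output: HQX

Answer: HQX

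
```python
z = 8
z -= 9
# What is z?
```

Trace:
`z = 8` → z = 8
`z -= 9` → z = -1
So z = -1

Answer: -1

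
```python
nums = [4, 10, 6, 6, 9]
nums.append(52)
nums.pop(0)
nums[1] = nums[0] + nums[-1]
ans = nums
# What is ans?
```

Trace:
`nums = [4, 10, 6, 6, 9]` → nums = [4, 10, 6, 6, 9]
`nums.append(52)` → nums = [4, 10, 6, 6, 9, 52]
`nums.pop(0)` → nums = [10, 6, 6, 9, 52]
`nums[1] = nums[0] + nums[-1]` → nums = [10, 62, 6, 9, 52]
`ans = nums` → ans = [10, 62, 6, 9, 52]
So ans = [10, 62, 6, 9, 52]

Answer: [10, 62, 6, 9, 52]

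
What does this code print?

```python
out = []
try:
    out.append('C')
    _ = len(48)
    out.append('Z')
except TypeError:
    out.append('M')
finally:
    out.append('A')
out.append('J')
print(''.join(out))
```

Execution trace: 'C' (try body) → 'M' (except TypeError) → 'A' (finally) → 'J' (after the try/except). Output: CMAJ

Answer: CMAJ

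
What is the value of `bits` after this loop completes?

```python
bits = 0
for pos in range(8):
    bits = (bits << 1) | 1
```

Build 8 consecutive 1-bits: 0b11111111
`bits` takes the values: 0 → 1 → 3 → 7 → 15 → 31 → 63 → 127 → 255

Answer: 255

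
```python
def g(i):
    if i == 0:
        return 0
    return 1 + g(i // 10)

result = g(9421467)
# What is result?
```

Count of digits of 9421467: 7

Answer: 7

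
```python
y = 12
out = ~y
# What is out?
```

Trace:
`y = 12` → y = 12
`out = ~y` → out = -13
So out = -13

Answer: -13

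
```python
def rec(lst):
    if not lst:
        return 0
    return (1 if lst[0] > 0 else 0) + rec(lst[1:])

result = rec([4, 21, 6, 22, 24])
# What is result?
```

Count of positive elements in [4, 21, 6, 22, 24] = 5

Answer: 5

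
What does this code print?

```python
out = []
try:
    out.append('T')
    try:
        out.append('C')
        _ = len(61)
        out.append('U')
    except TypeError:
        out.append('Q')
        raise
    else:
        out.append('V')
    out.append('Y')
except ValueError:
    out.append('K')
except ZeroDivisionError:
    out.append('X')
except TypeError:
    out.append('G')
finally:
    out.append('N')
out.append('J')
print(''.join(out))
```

Execution trace: 'T' (try body) → 'C' (inner try body) → 'Q' (inner except TypeError) → 'G' (except TypeError) → 'N' (finally) → 'J' (after the try/except). Output: TCQGNJ

Answer: TCQGNJ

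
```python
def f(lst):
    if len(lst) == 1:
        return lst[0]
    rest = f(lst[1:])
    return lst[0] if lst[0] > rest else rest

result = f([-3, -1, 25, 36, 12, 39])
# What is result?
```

Recursive max over [-3, -1, 25, 36, 12, 39] = 39

Answer: 39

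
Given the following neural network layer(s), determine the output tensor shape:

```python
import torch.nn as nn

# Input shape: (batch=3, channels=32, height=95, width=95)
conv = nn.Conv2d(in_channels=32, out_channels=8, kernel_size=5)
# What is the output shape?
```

Input: (3, 32, 95, 95) -> Output: (3, 8, 91, 91)

Answer: (3, 8, 91, 91)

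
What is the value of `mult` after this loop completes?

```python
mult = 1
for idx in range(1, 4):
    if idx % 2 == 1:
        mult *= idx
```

Product of odd numbers 1 to 3
`mult` takes the values: 1 → 3

Answer: 3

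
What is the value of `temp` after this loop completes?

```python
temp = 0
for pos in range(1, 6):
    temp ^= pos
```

XOR of 1 to 5
`temp` takes the values: 0 → 1 → 3 → 0 → 4 → 1

Answer: 1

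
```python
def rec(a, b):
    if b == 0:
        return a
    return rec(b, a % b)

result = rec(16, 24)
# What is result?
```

rec(16, 24) -> rec(24, 16) -> rec(16, 8) -> rec(8, 0) -> 8

Answer: 8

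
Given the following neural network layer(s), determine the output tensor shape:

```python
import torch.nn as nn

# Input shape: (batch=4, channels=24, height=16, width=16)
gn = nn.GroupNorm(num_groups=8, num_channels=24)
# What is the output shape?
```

Input: (4, 24, 16, 16) -> Output: (4, 24, 16, 16)

Answer: (4, 24, 16, 16)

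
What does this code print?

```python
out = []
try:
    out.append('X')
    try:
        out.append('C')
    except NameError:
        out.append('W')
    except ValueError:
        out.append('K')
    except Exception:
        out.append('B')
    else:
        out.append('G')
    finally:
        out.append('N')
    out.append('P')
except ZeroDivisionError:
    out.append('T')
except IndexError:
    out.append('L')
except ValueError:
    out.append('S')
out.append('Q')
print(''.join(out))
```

Execution trace: 'X' (try body) → 'C' (inner try body, no exception) → 'G' (inner else) → 'N' (inner finally) → 'P' (try body, no exception) → 'Q' (after the try/except). Output: XCGNPQ

Answer: XCGNPQ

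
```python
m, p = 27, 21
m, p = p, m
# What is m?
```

Trace:
`m, p = 27, 21` → m = 27; p = 21
`m, p = p, m` → m = 21; p = 27
So m = 21

Answer: 21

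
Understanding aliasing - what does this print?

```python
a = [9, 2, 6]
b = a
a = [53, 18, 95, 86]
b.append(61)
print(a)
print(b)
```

Key concept: rebinding vs mutation: a is rebound to a new list, b still points at the original.
Step by step:
`a = [9, 2, 6]` → a = [9, 2, 6]
`b = a` → b = [9, 2, 6] (same object as a)
`a = [53, 18, 95, 86]` → a = [53, 18, 95, 86]
`b.append(61)` → b = [9, 2, 6, 61]
`print(a)` → prints [53, 18, 95, 86]
`print(b)` → prints [9, 2, 6, 61]

Answer:
[53, 18, 95, 86]
[9, 2, 6, 61]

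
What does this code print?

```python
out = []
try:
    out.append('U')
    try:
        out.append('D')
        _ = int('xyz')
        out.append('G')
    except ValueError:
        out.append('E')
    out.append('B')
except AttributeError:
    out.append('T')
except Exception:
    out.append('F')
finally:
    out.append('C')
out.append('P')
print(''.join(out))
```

Execution trace: 'U' (try body) → 'D' (inner try body) → 'E' (inner except ValueError) → 'B' (try body, no exception) → 'C' (finally) → 'P' (after the try/except). Output: UDEBCP

Answer: UDEBCP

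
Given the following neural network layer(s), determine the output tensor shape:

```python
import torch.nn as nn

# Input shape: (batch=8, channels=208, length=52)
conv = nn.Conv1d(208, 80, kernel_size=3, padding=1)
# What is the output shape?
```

Input: (8, 208, 52) -> Output: (8, 80, 52)

Answer: (8, 80, 52)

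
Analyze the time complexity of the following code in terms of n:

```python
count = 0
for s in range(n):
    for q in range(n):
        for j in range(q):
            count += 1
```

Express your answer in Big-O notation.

Each loop level contributes: n × n × n. Multiplying the contributions gives O(n^3).

Answer: O(n^3)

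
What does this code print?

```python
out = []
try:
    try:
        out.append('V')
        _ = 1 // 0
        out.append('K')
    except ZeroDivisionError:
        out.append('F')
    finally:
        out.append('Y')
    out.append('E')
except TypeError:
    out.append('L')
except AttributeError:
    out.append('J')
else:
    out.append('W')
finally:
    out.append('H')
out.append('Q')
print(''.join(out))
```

Execution trace: 'V' (inner try body) → 'F' (inner except ZeroDivisionError) → 'Y' (inner finally) → 'E' (try body, no exception) → 'W' (else) → 'H' (finally) → 'Q' (after the try/except). Output: VFYEWHQ

Answer: VFYEWHQ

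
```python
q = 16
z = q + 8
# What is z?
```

Trace:
`q = 16` → q = 16
`z = q + 8` → z = 24
So z = 24

Answer: 24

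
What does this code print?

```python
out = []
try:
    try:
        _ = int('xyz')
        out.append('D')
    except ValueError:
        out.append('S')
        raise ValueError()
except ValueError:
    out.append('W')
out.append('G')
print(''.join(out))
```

Execution trace: 'S' (inner except ValueError) → 'W' (outer except ValueError) → 'G' (after the try/except). Output: SWG

Answer: SWG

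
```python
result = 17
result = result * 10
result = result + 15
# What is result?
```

Trace:
`result = 17` → result = 17
`result = result * 10` → result = 170
`result = result + 15` → result = 185
So result = 185

Answer: 185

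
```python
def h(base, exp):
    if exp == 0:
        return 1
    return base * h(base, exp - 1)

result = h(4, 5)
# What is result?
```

h(4, 5) = 4 * 4 * 4 * 4 * 4 = 1024

Answer: 1024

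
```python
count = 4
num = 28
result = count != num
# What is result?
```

Trace:
`count = 4` → count = 4
`num = 28` → num = 28
`result = count != num` → result = True
So result = True

Answer: True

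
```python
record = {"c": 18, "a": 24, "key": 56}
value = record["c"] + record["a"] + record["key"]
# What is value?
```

Trace:
`record = {"c": 18, "a": 24, "key": 56}` → record = {'c': 18, 'a': 24, 'key': 56}
`value = record["c"] + record["a"] + record["key"]` → value = 98
So value = 98

Answer: 98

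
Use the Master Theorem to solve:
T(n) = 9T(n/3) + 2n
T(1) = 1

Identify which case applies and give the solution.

a=9, b=3, f(n)=2n. log_3(9) = 2. Since c=1 < 2, Case 1 applies: T(n) = Θ(n^log_b(a)) = O(n^2).

Answer: O(n^2) - Case 1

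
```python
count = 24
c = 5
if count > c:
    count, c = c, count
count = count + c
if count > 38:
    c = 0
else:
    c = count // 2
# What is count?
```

Trace:
`count = 24` → count = 24
`c = 5` → c = 5
`if count > c: ...` → count > c is True → count = 5; c = 24
`count = count + c` → count = 29
`if count > 38: ...` → count > 38 is False, take else branch → c = 14
So count = 29

Answer: 29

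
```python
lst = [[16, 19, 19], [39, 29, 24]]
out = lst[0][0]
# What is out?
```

Trace:
`lst = [[16, 19, 19], [39, 29, 24]]` → lst = [[16, 19, 19], [39, 29, 24]]
`out = lst[0][0]` → out = 16
So out = 16

Answer: 16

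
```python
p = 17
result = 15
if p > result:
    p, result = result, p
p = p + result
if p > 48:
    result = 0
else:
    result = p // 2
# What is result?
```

Trace:
`p = 17` → p = 17
`result = 15` → result = 15
`if p > result: ...` → p > result is True → p = 15; result = 17
`p = p + result` → p = 32
`if p > 48: ...` → p > 48 is False, take else branch → result = 16
So result = 16

Answer: 16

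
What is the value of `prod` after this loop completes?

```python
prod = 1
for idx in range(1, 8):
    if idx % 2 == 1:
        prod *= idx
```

Product of odd numbers 1 to 7
`prod` takes the values: 1 → 3 → 15 → 105

Answer: 105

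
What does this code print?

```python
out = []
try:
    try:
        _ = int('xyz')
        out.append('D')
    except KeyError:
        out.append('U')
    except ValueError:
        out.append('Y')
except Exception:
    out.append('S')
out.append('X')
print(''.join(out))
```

Execution trace: 'Y' (inner except ValueError) → 'X' (after the try/except). Output: YX

Answer: YX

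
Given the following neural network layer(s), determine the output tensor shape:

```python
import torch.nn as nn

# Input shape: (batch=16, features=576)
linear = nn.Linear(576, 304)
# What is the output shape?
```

Input: (16, 576) -> Output: (16, 304)

Answer: (16, 304)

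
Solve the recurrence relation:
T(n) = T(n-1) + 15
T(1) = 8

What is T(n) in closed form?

Unrolling: T(n) = T(1) + 15·(n-1) = 8 + 15(n-1) = 15n - 7.

Answer: T(n) = 15n - 7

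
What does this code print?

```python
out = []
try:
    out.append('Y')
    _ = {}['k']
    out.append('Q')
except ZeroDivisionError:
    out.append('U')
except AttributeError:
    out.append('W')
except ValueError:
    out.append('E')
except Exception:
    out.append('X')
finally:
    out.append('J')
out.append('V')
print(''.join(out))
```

Execution trace: 'Y' (try body) → 'X' (except Exception) → 'J' (finally) → 'V' (after the try/except). Output: YXJV

Answer: YXJV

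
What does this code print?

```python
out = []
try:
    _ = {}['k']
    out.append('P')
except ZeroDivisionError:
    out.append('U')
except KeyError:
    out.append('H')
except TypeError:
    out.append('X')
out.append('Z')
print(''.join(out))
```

Execution trace: 'H' (except KeyError) → 'Z' (after the try/except). Output: HZ

Answer: HZ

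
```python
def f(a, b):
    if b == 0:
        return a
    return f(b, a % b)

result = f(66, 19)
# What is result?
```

f(66, 19) -> f(19, 9) -> f(9, 1) -> f(1, 0) -> 1

Answer: 1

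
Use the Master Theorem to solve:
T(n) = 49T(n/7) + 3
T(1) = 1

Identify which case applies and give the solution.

a=49, b=7, f(n)=3. log_7(49) = 2. Since c=0 < 2, Case 1 applies: T(n) = Θ(n^log_b(a)) = O(n^2).

Answer: O(n^2) - Case 1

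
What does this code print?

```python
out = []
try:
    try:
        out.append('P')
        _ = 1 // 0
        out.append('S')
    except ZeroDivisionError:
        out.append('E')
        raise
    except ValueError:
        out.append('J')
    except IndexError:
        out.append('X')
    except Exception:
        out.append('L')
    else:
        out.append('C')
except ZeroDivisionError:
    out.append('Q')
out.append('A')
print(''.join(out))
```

Execution trace: 'P' (inner try body) → 'E' (inner except ZeroDivisionError) → 'Q' (outer except ZeroDivisionError) → 'A' (after the try/except). Output: PEQA

Answer: PEQA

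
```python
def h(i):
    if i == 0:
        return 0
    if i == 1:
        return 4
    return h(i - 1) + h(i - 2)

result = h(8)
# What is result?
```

Build up from base cases: h(0)=0, h(1)=4, h(2)=4, h(3)=8, h(4)=12, h(5)=20, h(6)=32, ..., h(8)=84

Answer: 84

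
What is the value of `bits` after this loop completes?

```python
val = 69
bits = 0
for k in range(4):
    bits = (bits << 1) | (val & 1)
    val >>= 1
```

Reverse lowest 4 bits of 69
`bits` takes the values: 0 → 1 → 2 → 5 → 10

Answer: 10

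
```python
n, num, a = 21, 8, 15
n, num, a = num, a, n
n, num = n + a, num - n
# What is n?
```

Trace:
`n, num, a = 21, 8, 15` → n = 21; num = 8; a = 15
`n, num, a = num, a, n` → n = 8; num = 15; a = 21
`n, num = n + a, num - n` → n = 29; num = 7
So n = 29

Answer: 29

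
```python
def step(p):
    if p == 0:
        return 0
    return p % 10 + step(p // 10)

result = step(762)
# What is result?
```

Sum of digits of 762: 2 + 6 + 7 = 15

Answer: 15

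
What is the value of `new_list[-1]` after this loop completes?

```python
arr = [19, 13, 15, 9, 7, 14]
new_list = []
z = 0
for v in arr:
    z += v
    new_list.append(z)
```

Cumulative sum ends at 77
`new_list` takes the values: [] → [19] → [19, 32] → [19, 32, 47] → [19, 32, 47, 56] → [19, 32, 47, 56, 63] → [19, 32, 47, 56, 63, 77]
So `new_list[-1]` = 77

Answer: 77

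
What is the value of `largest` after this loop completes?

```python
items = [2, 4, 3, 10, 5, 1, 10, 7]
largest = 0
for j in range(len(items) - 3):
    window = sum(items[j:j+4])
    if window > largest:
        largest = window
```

Max sum of 4-element window in [2, 4, 3, 10, 5, 1, 10, 7]
`largest` takes the values: 0 → 19 → 22 → 26

Answer: 26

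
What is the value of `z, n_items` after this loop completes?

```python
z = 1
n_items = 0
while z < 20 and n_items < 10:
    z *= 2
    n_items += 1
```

Double until >= 20 or 10 iterations
`z, n_items` takes the values: (1, 0) → (2, 0) → (2, 1) → (4, 1) → (4, 2) → (8, 2) → (8, 3) → (16, 3) → (16, 4) → (32, 4) → (32, 5)

Answer: 32, 5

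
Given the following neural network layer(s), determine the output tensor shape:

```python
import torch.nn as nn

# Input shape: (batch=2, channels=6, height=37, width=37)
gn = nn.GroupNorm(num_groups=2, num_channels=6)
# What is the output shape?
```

Input: (2, 6, 37, 37) -> Output: (2, 6, 37, 37)

Answer: (2, 6, 37, 37)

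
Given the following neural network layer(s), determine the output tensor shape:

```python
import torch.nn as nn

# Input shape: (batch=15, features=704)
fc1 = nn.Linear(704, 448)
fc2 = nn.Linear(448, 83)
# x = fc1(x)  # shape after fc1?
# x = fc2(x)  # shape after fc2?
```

Input: (15, 704) -> after fc1: (15, 448) -> Output: (15, 83)

Answer: (15, 83)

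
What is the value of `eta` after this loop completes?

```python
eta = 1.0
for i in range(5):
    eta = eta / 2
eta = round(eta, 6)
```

Halving LR 5 times: 1 / 2^5
`eta` takes the values: 1.0 → 0.5 → 0.25 → 0.125 → 0.0625 → 0.03125

Answer: 0.03125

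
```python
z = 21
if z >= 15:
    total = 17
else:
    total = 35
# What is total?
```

Trace:
`z = 21` → z = 21
`if z >= 15: ...` → z >= 15 is True → total = 17
So total = 17

Answer: 17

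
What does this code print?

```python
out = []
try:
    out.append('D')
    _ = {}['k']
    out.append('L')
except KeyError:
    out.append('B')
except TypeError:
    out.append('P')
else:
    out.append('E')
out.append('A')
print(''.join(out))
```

Execution trace: 'D' (try body) → 'B' (except KeyError) → 'A' (after the try/except). Output: DBA

Answer: DBA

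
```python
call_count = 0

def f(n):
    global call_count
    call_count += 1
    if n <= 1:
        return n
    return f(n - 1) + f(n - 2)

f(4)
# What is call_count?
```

Calls(n) = 1 + Calls(n-1) + Calls(n-2); Calls(0)=Calls(1)=1. For n=4 this gives 9.

Answer: 9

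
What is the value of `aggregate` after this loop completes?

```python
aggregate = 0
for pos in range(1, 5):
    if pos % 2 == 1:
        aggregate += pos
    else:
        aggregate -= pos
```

Add odd, subtract even
`aggregate` takes the values: 0 → 1 → -1 → 2 → -2

Answer: -2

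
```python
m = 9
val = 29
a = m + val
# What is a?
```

Trace:
`m = 9` → m = 9
`val = 29` → val = 29
`a = m + val` → a = 38
So a = 38

Answer: 38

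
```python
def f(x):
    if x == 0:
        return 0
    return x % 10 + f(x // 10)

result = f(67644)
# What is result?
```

Sum of digits of 67644: 4 + 4 + 6 + 7 + 6 = 27

Answer: 27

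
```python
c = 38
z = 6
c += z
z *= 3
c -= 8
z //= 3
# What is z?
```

Trace:
`c = 38` → c = 38
`z = 6` → z = 6
`c += z` → c = 44
`z *= 3` → z = 18
`c -= 8` → c = 36
`z //= 3` → z = 6
So z = 6

Answer: 6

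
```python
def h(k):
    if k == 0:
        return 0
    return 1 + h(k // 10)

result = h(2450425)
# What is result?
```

Count of digits of 2450425: 7

Answer: 7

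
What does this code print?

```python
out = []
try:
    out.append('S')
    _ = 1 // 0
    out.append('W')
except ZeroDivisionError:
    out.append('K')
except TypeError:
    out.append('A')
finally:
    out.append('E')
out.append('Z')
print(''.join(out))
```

Execution trace: 'S' (try body) → 'K' (except ZeroDivisionError) → 'E' (finally) → 'Z' (after the try/except). Output: SKEZ

Answer: SKEZ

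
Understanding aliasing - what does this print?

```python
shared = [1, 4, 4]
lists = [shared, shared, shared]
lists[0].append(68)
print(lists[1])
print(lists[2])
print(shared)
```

Key concept: list of same reference.
Step by step:
`shared = [1, 4, 4]` → shared = [1, 4, 4]
`lists = [shared, shared, shared]` → lists = [[1, 4, 4], [1, 4, 4], [1, 4, 4]]
`lists[0].append(68)` → shared = [1, 4, 4, 68]; lists = [[1, 4, 4, 68], [1, 4, 4, 68], [1, 4, 4, 68]]
`print(lists[1])` → prints [1, 4, 4, 68]
`print(lists[2])` → prints [1, 4, 4, 68]
`print(shared)` → prints [1, 4, 4, 68]

Answer:
[1, 4, 4, 68]
[1, 4, 4, 68]
[1, 4, 4, 68]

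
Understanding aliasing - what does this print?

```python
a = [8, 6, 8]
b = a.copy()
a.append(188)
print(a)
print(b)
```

Key concept: list.copy() creates independent copy.
Step by step:
`a = [8, 6, 8]` → a = [8, 6, 8]
`b = a.copy()` → b = [8, 6, 8]
`a.append(188)` → a = [8, 6, 8, 188]
`print(a)` → prints [8, 6, 8, 188]
`print(b)` → prints [8, 6, 8]

Answer:
[8, 6, 8, 188]
[8, 6, 8]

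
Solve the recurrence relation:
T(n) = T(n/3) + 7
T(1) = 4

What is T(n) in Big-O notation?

Each step divides n by 3 and adds 7. After log_3(n) steps we reach T(1)=4. So T(n) = 7·log_3(n) + 4 = O(log n).

Answer: O(log n)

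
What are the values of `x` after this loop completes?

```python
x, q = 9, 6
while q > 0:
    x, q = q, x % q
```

GCD of 9 and 6
`x` takes the values: 9 → 6 → 3

Answer: 3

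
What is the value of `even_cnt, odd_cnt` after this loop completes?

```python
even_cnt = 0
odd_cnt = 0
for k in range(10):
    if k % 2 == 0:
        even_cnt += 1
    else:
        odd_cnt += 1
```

Count evens and odds in range(10)
`even_cnt, odd_cnt` takes the values: (0, 0) → (1, 0) → (1, 1) → (2, 1) → (2, 2) → (3, 2) → (3, 3) → (4, 3) → (4, 4) → (5, 4) → (5, 5)

Answer: 5, 5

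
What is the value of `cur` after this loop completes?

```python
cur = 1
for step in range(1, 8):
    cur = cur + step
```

Start at 1, add 1 through 7
`cur` takes the values: 1 → 2 → 4 → 7 → 11 → 16 → 22 → 29

Answer: 29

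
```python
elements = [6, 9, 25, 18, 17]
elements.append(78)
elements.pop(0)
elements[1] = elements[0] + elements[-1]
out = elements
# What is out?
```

Trace:
`elements = [6, 9, 25, 18, 17]` → elements = [6, 9, 25, 18, 17]
`elements.append(78)` → elements = [6, 9, 25, 18, 17, 78]
`elements.pop(0)` → elements = [9, 25, 18, 17, 78]
`elements[1] = elements[0] + elements[-1]` → elements = [9, 87, 18, 17, 78]
`out = elements` → out = [9, 87, 18, 17, 78]
So out = [9, 87, 18, 17, 78]

Answer: [9, 87, 18, 17, 78]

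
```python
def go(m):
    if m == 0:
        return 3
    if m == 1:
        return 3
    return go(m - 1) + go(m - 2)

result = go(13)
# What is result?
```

Build up from base cases: go(0)=3, go(1)=3, go(2)=6, go(3)=9, go(4)=15, go(5)=24, go(6)=39, ..., go(13)=1131

Answer: 1131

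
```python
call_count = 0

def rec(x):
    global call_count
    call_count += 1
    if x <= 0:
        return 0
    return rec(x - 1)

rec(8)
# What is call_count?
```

Linear recursion stepping by 1: 9 calls from x=8 down to ≤0.

Answer: 9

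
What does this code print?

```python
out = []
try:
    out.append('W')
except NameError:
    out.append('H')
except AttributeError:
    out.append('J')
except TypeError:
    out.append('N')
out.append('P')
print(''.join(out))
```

Execution trace: 'W' (try body, no exception) → 'P' (after the try/except). Output: WP

Answer: WP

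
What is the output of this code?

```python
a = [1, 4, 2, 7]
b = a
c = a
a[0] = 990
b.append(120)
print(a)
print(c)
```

Key concept: multiple aliases.
Step by step:
`a = [1, 4, 2, 7]` → a = [1, 4, 2, 7]
`b = a` → b = [1, 4, 2, 7] (same object as a)
`c = a` → c = [1, 4, 2, 7] (same object as a, b)
`a[0] = 990` → a = [990, 4, 2, 7] (same object as b, c); b = [990, 4, 2, 7] (same object as a, c); c = [990, 4, 2, 7] (same object as a, b)
`b.append(120)` → a = [990, 4, 2, 7, 120] (same object as b, c); b = [990, 4, 2, 7, 120] (same object as a, c); c = [990, 4, 2, 7, 120] (same object as a, b)
`print(a)` → prints [990, 4, 2, 7, 120]
`print(c)` → prints [990, 4, 2, 7, 120]

Answer:
[990, 4, 2, 7, 120]
[990, 4, 2, 7, 120]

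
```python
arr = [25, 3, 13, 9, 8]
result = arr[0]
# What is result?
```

Trace:
`arr = [25, 3, 13, 9, 8]` → arr = [25, 3, 13, 9, 8]
`result = arr[0]` → result = 25
So result = 25

Answer: 25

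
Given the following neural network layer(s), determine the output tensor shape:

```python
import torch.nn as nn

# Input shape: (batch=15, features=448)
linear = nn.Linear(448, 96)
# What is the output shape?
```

Input: (15, 448) -> Output: (15, 96)

Answer: (15, 96)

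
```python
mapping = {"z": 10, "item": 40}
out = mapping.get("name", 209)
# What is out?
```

Trace:
`mapping = {"z": 10, "item": 40}` → mapping = {'z': 10, 'item': 40}
`out = mapping.get("name", 209)` → out = 209
So out = 209

Answer: 209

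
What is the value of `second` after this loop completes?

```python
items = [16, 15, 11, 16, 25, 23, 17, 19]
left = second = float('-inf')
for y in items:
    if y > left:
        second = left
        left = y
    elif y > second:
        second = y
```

Second largest (with repeats) in [16, 15, 11, 16, 25, 23, 17, 19]
`second` takes the values: -inf → 15 → 16 → 23

Answer: 23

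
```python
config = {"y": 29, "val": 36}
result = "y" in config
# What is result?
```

Trace:
`config = {"y": 29, "val": 36}` → config = {'y': 29, 'val': 36}
`result = "y" in config` → result = True
So result = True

Answer: True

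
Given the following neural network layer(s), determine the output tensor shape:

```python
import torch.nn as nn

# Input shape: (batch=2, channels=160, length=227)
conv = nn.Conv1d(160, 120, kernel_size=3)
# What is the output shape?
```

Input: (2, 160, 227) -> Output: (2, 120, 225)

Answer: (2, 120, 225)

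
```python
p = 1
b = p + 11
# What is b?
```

Trace:
`p = 1` → p = 1
`b = p + 11` → b = 12
So b = 12

Answer: 12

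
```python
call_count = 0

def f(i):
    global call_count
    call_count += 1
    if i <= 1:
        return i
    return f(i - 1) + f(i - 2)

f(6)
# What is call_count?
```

Calls(i) = 1 + Calls(i-1) + Calls(i-2); Calls(0)=Calls(1)=1. For i=6 this gives 25.

Answer: 25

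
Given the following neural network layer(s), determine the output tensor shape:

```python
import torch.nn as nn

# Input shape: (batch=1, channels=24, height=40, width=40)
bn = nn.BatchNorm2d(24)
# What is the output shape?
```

Input: (1, 24, 40, 40) -> Output: (1, 24, 40, 40)

Answer: (1, 24, 40, 40)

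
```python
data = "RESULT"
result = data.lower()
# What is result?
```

Trace:
`data = "RESULT"` → data = 'RESULT'
`result = data.lower()` → result = 'result'
So result = 'result'

Answer: 'result'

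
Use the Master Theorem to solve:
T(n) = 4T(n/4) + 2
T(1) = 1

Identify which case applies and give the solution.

a=4, b=4, f(n)=2. log_4(4) = 1. Since c=0 < 1, Case 1 applies: T(n) = Θ(n^log_b(a)) = O(n).

Answer: O(n) - Case 1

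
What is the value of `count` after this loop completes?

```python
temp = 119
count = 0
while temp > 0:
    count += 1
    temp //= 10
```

Count digits by repeated division by 10
`count` takes the values: 0 → 1 → 2 → 3

Answer: 3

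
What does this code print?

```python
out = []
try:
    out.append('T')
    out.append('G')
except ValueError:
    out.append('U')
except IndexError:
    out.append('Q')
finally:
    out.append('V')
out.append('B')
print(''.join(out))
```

Execution trace: 'T' (try body) → 'G' (try body, no exception) → 'V' (finally) → 'B' (after the try/except). Output: TGVB

Answer: TGVB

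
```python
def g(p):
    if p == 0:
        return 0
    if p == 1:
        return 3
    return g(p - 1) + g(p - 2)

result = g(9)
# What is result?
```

Build up from base cases: g(0)=0, g(1)=3, g(2)=3, g(3)=6, g(4)=9, g(5)=15, g(6)=24, ..., g(9)=102

Answer: 102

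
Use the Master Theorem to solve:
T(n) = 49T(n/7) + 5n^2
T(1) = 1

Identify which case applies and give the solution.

a=49, b=7, f(n)=5n^2. log_7(49) = 2. Since c=2 = 2, Case 2 applies: T(n) = Θ(n^log_b(a) · log n) = O(n^2 log n).

Answer: O(n^2 log n) - Case 2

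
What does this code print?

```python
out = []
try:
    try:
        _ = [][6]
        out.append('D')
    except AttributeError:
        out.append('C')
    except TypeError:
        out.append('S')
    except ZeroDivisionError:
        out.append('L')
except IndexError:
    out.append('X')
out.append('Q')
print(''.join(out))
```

Execution trace: 'X' (outer except IndexError) → 'Q' (after the try/except). Output: XQ

Answer: XQ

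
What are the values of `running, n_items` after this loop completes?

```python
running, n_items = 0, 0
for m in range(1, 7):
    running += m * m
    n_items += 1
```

Sum of squares and count
`running, n_items` takes the values: (0, 0) → (1, 0) → (1, 1) → (5, 1) → (5, 2) → (14, 2) → (14, 3) → (30, 3) → (30, 4) → (55, 4) → (55, 5) → (91, 5) → (91, 6)

Answer: 91, 6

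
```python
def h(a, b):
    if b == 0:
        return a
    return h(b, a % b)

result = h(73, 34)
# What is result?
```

h(73, 34) -> h(34, 5) -> h(5, 4) -> h(4, 1) -> h(1, 0) -> 1

Answer: 1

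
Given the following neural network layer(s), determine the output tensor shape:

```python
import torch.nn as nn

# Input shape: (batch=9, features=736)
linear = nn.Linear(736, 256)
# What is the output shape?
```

Input: (9, 736) -> Output: (9, 256)

Answer: (9, 256)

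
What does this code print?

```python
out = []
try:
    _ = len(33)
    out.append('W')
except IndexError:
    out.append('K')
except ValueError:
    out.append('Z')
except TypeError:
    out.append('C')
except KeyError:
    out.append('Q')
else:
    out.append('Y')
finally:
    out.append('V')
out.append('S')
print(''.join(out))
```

Execution trace: 'C' (except TypeError) → 'V' (finally) → 'S' (after the try/except). Output: CVS

Answer: CVS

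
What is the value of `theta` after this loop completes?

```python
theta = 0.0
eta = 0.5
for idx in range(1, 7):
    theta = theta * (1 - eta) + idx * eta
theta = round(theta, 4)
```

Moving average with lr=0.5
`theta` takes the values: 0.0 → 0.5 → 1.25 → 2.125 → 3.0625 → 4.03125 → 5.015625 → 5.0156

Answer: 5.0156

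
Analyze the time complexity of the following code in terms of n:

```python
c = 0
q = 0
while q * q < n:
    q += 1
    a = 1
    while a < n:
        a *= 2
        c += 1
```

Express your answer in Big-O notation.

Each loop level contributes: √n × log n. Multiplying the contributions gives O(√n log n).

Answer: O(√n log n)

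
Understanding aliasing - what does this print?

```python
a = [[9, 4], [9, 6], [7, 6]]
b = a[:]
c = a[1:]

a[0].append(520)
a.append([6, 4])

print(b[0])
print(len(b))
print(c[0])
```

Key concept: slice with nested mutation.
Step by step:
`a = [[9, 4], [9, 6], [7, 6]]` → a = [[9, 4], [9, 6], [7, 6]]
`b = a[:]` → b = [[9, 4], [9, 6], [7, 6]]
`c = a[1:]` → c = [[9, 6], [7, 6]]
`a[0].append(520)` → a = [[9, 4, 520], [9, 6], [7, 6]]; b = [[9, 4, 520], [9, 6], [7, 6]]
`a.append([6, 4])` → a = [[9, 4, 520], [9, 6], [7, 6], [6, 4]]
`print(b[0])` → prints [9, 4, 520]
`print(len(b))` → prints 3
`print(c[0])` → prints [9, 6]

Answer:
[9, 4, 520]
3
[9, 6]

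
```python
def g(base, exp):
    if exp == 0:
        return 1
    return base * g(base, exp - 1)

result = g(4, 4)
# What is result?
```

g(4, 4) = 4 * 4 * 4 * 4 = 256

Answer: 256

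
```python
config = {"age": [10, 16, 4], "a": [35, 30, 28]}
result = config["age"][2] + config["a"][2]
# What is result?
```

Trace:
`config = {"age": [10, 16, 4], "a": [35, 30, 28]}` → config = {'age': [10, 16, 4], 'a': [35, 30, 28]}
`result = config["age"][2] + config["a"][2]` → result = 32
So result = 32

Answer: 32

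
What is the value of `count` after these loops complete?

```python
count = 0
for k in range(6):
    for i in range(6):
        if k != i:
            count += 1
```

6² - 6 (exclude diagonal)
`count` takes the values: 0 → 1 → 2 → 3 → 4 → 5 → 6 → 7 → 8 → 9 → 10 → 11 → 12 → 13 → 14 → 15 → 16 → 17 → 18 → 19 → 20 → 21 → 22 → 23 → 24 → 25 → 26 → 27 → 28 → 29 → 30

Answer: 30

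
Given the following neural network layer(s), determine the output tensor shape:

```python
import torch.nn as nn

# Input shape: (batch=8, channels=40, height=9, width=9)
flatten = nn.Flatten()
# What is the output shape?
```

Input: (8, 40, 9, 9) -> Output: (8, 3240)

Answer: (8, 3240)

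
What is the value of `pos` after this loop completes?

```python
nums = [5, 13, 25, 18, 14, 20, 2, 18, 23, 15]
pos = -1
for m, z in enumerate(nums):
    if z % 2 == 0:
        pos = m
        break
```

First even number index in [5, 13, 25, 18, 14, 20, 2, 18, 23, 15]
`pos` takes the values: -1 → 3

Answer: 3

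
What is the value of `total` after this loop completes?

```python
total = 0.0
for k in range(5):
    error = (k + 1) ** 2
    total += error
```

Sum of squared losses 1² + 2² + ... + 5²
`total` takes the values: 0.0 → 1.0 → 5.0 → 14.0 → 30.0 → 55.0

Answer: 55.0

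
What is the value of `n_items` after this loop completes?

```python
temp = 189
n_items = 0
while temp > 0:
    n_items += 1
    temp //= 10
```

Count digits by repeated division by 10
`n_items` takes the values: 0 → 1 → 2 → 3

Answer: 3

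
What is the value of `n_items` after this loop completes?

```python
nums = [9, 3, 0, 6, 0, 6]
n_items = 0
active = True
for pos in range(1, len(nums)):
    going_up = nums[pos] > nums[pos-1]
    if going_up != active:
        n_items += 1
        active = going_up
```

Count direction changes in [9, 3, 0, 6, 0, 6]
`n_items` takes the values: 0 → 1 → 2 → 3 → 4

Answer: 4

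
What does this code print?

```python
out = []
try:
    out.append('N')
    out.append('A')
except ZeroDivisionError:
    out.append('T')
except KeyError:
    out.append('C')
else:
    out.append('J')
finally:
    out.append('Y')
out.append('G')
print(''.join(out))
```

Execution trace: 'N' (try body) → 'A' (try body, no exception) → 'J' (else) → 'Y' (finally) → 'G' (after the try/except). Output: NAJYG

Answer: NAJYG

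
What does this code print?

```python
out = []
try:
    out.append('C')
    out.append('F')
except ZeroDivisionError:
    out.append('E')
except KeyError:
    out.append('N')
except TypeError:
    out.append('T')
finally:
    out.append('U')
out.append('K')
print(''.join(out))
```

Execution trace: 'C' (try body) → 'F' (try body, no exception) → 'U' (finally) → 'K' (after the try/except). Output: CFUK

Answer: CFUK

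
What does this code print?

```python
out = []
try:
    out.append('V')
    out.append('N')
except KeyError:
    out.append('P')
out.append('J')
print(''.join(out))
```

Execution trace: 'V' (try body) → 'N' (try body, no exception) → 'J' (after the try/except). Output: VNJ

Answer: VNJ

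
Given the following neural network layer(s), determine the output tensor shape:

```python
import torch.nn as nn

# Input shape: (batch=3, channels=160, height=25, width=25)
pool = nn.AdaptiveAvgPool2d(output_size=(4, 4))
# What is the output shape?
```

Input: (3, 160, 25, 25) -> Output: (3, 160, 4, 4)

Answer: (3, 160, 4, 4)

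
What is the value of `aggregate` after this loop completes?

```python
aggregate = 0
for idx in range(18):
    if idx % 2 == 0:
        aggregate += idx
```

Sum of even numbers 0 to 17
`aggregate` takes the values: 0 → 2 → 6 → 12 → 20 → 30 → 42 → 56 → 72

Answer: 72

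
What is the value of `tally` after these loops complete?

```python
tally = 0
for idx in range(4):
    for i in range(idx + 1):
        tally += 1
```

Triangle: 1 + 2 + ... + 4
`tally` takes the values: 0 → 1 → 2 → 3 → 4 → 5 → 6 → 7 → 8 → 9 → 10

Answer: 10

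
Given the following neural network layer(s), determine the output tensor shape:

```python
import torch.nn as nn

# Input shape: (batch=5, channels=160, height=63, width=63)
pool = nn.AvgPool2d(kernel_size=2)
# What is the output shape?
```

Input: (5, 160, 63, 63) -> Output: (5, 160, 31, 31)

Answer: (5, 160, 31, 31)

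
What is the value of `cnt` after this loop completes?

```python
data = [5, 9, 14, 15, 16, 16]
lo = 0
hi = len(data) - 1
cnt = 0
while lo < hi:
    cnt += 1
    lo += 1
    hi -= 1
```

Iterations until pointers meet (list length 6)
`cnt` takes the values: 0 → 1 → 2 → 3

Answer: 3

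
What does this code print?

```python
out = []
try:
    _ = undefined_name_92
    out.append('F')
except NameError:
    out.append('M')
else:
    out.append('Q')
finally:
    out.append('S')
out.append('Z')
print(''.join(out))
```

Execution trace: 'M' (except NameError) → 'S' (finally) → 'Z' (after the try/except). Output: MSZ

Answer: MSZ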